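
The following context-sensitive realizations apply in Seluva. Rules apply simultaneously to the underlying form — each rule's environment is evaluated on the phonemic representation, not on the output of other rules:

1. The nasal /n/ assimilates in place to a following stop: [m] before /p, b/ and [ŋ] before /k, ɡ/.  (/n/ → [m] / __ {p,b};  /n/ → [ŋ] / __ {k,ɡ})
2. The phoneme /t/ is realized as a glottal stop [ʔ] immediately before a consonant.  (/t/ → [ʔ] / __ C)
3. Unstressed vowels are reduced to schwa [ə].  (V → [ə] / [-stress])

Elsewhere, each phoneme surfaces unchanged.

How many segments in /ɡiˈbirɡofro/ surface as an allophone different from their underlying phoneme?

3

Segments that undergo a rule: /i/ → [ə] (rule 3); /o/ → [ə] (rule 3); /o/ → [ə] (rule 3).
All other segments surface unchanged.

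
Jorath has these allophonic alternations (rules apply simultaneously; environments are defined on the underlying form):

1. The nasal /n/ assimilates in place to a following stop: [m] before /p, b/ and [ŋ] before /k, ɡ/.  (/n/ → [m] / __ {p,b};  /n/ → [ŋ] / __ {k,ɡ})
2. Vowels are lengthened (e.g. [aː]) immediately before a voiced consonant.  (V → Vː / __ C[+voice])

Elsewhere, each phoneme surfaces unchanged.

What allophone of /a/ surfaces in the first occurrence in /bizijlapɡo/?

[a]

/a/ (between /l/ and /p/) is in the target of rule 2 but the environment (before a voiced consonant) is not met → [a].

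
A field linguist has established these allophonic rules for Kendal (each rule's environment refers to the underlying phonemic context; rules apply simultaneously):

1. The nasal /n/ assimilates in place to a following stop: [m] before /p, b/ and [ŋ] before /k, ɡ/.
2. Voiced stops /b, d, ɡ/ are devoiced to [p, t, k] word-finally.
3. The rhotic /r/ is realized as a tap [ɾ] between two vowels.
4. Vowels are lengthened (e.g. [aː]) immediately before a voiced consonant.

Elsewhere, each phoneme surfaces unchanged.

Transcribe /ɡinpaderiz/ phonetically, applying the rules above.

/ɡ/ — word-initial; rule 2 does not apply here → [ɡ].
Rule 4 applies to /i/ (between /ɡ/ and /n/: before a voiced consonant) → [iː].
/n/ — between /i/ and /p/, before a labial or velar stop — surfaces as [m] (rule 1).
/p/ (between /n/ and /a/): no rule targets it → [p].
/a/ — between /p/ and /d/, before a voiced consonant — surfaces as [aː] (rule 4).
/d/ (between /a/ and /e/) fails the environment for rule 2, so it stays [d].
Rule 4 applies to /e/ (between /d/ and /r/: before a voiced consonant) → [eː].
/r/ — between /e/ and /i/, between two vowels — surfaces as [ɾ] (rule 3).
/i/ (between /r/ and /z/) occurs before a voiced consonant → [iː] by rule 4.
/z/ — not in any rule's target class → [z].

[ɡiːmpaːdeːɾiːz]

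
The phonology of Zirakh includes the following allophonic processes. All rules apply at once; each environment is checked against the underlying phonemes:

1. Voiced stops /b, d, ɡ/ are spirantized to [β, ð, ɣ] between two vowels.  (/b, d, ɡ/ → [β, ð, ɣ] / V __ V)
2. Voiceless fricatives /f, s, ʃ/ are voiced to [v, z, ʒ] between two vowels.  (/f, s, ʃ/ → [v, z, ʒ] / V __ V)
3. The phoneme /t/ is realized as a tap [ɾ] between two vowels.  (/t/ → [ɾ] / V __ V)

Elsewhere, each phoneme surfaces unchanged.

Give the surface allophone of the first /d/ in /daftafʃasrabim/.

/d/ — word-initial; rule 1 does not apply here → [d].

[d]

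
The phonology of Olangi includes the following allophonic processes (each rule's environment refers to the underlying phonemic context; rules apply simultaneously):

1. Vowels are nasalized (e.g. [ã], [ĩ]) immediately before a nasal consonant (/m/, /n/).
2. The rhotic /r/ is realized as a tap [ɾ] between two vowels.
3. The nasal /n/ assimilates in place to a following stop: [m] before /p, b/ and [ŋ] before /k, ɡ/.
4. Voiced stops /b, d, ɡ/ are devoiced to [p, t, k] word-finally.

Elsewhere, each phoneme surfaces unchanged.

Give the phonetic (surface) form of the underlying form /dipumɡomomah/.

/d/ (word-initial) fails the environment for rule 4, so it stays [d].
/i/ — between /d/ and /p/; rule 1 does not apply here → [i].
/p/ (between /i/ and /u/): no rule targets it → [p].
Rule 1 applies to /u/ (between /p/ and /m/: before a nasal consonant) → [ũ].
/m/ — not in any rule's target class → [m].
/ɡ/ — between /m/ and /o/; rule 4 does not apply here → [ɡ].
Rule 1 applies to /o/ (between /ɡ/ and /m/: before a nasal consonant) → [õ].
/m/ stays [m].
/o/ (between /m/ and /m/): before a nasal consonant, so rule 1 applies → [õ].
/m/ (between /o/ and /a/) is unaffected → [m].
/a/ (between /m/ and /h/) is in the target of rule 1 but the environment (before a nasal consonant) is not met → [a].
/h/ (word-final): no rule targets it → [h].

[dipũmɡõmõmah]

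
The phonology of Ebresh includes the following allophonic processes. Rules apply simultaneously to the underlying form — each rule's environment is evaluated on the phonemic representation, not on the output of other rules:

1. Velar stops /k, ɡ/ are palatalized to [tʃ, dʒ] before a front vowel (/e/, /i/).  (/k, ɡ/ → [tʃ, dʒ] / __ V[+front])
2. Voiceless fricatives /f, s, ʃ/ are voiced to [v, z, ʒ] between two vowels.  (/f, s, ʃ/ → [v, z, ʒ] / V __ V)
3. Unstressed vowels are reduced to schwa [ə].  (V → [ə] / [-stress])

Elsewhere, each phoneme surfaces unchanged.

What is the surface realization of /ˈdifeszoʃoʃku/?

[ˈdivəszəʒəʃkə]

/d/ stays [d].
/i/ (between /d/ and /f/) is in the target of rule 3 but the environment (in an unstressed syllable) is not met → [i].
/f/ (between /i/ and /e/): between two vowels, so rule 2 applies → [v].
/e/ (between /f/ and /s/) occurs in an unstressed syllable → [ə] by rule 3.
/s/ (between /e/ and /z/): rule 2 targets it, but not between two vowels → unchanged [s].
/z/ (between /s/ and /o/) is unaffected → [z].
/o/ (between /z/ and /ʃ/): in an unstressed syllable, so rule 3 applies → [ə].
/ʃ/ (between /o/ and /o/): between two vowels, so rule 2 applies → [ʒ].
/o/ (between /ʃ/ and /ʃ/) occurs in an unstressed syllable → [ə] by rule 3.
/ʃ/ (between /o/ and /k/): rule 2 targets it, but not between two vowels → unchanged [ʃ].
/k/ (between /ʃ/ and /u/) is in the target of rule 1 but the environment (before a front vowel) is not met → [k].
/u/ — word-final, in an unstressed syllable — surfaces as [ə] (rule 3).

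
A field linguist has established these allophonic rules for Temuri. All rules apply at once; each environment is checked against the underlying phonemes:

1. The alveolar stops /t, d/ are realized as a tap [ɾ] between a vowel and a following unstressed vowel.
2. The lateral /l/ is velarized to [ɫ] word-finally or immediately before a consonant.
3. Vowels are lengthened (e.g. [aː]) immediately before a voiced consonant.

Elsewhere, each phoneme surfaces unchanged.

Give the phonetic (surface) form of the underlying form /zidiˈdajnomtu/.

/z/ stays [z].
/i/ (between /z/ and /d/) occurs before a voiced consonant → [iː] by rule 3.
/d/ (between /i/ and /i/) occurs between a vowel and a following unstressed vowel → [ɾ] by rule 1.
/i/ (between /d/ and /d/) occurs before a voiced consonant → [iː] by rule 3.
/d/ (between /i/ and /a/) is in the target of rule 1 but the environment (between a vowel and a following unstressed vowel) is not met → [d].
/a/ meets the environment for rule 3 (before a voiced consonant) → [aː].
/j/ — not in any rule's target class → [j].
/n/ (between /j/ and /o/): no rule targets it → [n].
Rule 3 applies to /o/ (between /n/ and /m/: before a voiced consonant) → [oː].
/m/ (between /o/ and /t/) is unaffected → [m].
/t/ (between /m/ and /u/) is in the target of rule 1 but the environment (between a vowel and a following unstressed vowel) is not met → [t].
/u/ (word-final): rule 3 targets it, but not before a voiced consonant → unchanged [u].

[ziːɾiːˈdaːjnoːmtu]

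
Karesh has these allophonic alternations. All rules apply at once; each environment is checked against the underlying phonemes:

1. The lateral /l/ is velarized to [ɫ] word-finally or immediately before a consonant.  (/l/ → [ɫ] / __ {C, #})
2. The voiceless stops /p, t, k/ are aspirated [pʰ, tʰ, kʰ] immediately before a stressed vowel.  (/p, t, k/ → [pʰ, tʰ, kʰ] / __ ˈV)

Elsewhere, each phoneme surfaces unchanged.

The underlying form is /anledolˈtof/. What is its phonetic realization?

[anledoɫˈtʰof]

/a/ (word-initial): no rule targets it → [a].
/n/ stays [n].
/l/ — between /n/ and /e/; rule 1 does not apply here → [l].
/e/ stays [e].
/d/ (between /e/ and /o/): no rule targets it → [d].
/o/ (between /d/ and /l/): no rule targets it → [o].
/l/ (between /o/ and /t/) occurs word-finally or immediately before a consonant → [ɫ] by rule 1.
/t/ (between /l/ and /o/): immediately before a stressed vowel, so rule 2 applies → [tʰ].
/o/ (between /t/ and /f/): no rule targets it → [o].
/f/ (word-final): no rule targets it → [f].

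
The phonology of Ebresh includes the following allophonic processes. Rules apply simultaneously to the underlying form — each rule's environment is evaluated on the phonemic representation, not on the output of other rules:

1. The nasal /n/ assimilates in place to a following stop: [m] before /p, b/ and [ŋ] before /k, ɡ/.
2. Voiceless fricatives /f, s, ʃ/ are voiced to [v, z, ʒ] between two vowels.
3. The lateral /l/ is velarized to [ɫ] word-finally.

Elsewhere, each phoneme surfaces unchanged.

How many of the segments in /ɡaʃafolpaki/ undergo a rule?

2

Segments that undergo a rule: /ʃ/ → [ʒ] (rule 2); /f/ → [v] (rule 2).
All other segments surface unchanged.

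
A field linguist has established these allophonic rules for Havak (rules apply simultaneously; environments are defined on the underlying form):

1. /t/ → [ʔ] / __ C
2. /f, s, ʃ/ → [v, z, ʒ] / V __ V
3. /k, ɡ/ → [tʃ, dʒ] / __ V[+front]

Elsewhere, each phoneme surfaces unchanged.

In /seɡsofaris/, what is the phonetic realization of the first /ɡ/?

/ɡ/ — between /e/ and /s/; rule 3 does not apply here → [ɡ].

[ɡ]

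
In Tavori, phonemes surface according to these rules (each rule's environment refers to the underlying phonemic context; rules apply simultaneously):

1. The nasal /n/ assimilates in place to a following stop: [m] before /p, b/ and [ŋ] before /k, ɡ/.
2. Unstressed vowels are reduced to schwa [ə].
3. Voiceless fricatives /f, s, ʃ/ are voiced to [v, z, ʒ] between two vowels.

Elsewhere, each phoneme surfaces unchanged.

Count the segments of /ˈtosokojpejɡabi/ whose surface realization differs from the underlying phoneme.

6

Segments that undergo a rule: /s/ → [z] (rule 3); /o/ → [ə] (rule 2); /o/ → [ə] (rule 2); /e/ → [ə] (rule 2); /a/ → [ə] (rule 2); /i/ → [ə] (rule 2).
All other segments surface unchanged.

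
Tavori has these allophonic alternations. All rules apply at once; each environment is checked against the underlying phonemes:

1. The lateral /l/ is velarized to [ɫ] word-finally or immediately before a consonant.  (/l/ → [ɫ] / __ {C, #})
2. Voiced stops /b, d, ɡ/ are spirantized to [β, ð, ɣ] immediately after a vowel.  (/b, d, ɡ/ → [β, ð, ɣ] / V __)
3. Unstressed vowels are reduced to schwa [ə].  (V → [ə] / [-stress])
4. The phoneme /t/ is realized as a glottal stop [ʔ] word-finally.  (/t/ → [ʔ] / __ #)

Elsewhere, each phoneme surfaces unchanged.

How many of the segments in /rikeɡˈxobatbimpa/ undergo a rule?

Segments that undergo a rule: /i/ → [ə] (rule 3); /e/ → [ə] (rule 3); /ɡ/ → [ɣ] (rule 2); /b/ → [β] (rule 2); /a/ → [ə] (rule 3); /i/ → [ə] (rule 3); /a/ → [ə] (rule 3).
All other segments surface unchanged.

7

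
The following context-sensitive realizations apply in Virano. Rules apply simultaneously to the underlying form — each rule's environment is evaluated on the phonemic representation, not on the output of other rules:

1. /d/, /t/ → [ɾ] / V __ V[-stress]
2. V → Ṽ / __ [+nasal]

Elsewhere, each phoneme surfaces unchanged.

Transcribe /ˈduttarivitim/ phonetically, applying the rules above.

/d/ — word-initial; rule 1 does not apply here → [d].
/u/ (between /d/ and /t/) fails the environment for rule 2, so it stays [u].
/t/ — between /u/ and /t/; rule 1 does not apply here → [t].
/t/ (between /t/ and /a/) fails the environment for rule 1, so it stays [t].
/a/ (between /t/ and /r/) is in the target of rule 2 but the environment (before a nasal consonant) is not met → [a].
/r/ (between /a/ and /i/) is unaffected → [r].
/i/ — between /r/ and /v/; rule 2 does not apply here → [i].
/v/ — not in any rule's target class → [v].
/i/ — between /v/ and /t/; rule 2 does not apply here → [i].
/t/ meets the environment for rule 1 (between a vowel and a following unstressed vowel) → [ɾ].
/i/ (between /t/ and /m/): before a nasal consonant, so rule 2 applies → [ĩ].
/m/ (word-final): no rule targets it → [m].

[ˈduttariviɾĩm]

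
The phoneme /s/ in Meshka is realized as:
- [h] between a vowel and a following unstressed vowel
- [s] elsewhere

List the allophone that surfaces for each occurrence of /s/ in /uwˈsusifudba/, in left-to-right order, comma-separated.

[s], [h]

Occurrence 1 (position 3): no conditioning environment matches → elsewhere allophone [s].
Occurrence 2 (position 5): between a vowel and a following unstressed vowel → [h].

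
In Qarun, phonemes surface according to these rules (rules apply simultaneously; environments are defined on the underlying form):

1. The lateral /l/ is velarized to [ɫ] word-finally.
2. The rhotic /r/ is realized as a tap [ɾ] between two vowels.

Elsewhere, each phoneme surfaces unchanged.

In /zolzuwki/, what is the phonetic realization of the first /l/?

/l/ (between /o/ and /z/): rule 1 targets it, but not word-finally → unchanged [l].

[l]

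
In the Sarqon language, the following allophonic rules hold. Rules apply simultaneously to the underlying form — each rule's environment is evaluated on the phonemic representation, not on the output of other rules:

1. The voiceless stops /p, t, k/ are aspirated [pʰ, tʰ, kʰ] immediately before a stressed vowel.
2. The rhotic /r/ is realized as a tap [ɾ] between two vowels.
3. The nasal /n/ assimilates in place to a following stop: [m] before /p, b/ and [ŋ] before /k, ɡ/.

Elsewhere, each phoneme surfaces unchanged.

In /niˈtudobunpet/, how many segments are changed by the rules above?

Segments that undergo a rule: /t/ → [tʰ] (rule 1); /n/ → [m] (rule 3).
All other segments surface unchanged.

2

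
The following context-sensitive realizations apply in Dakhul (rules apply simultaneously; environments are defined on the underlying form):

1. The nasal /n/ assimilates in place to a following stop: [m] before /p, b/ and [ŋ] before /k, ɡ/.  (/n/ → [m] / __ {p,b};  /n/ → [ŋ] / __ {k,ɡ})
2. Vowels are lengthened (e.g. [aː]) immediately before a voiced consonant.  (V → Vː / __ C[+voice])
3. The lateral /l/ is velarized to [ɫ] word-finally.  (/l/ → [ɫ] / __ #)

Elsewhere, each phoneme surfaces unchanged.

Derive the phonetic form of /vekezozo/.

/e/ — between /v/ and /k/; rule 2 does not apply here → [e].
Rule 2 applies to /e/ (between /k/ and /z/: before a voiced consonant) → [eː].
/o/ meets the environment for rule 2 (before a voiced consonant) → [oː].
/o/ (word-final) fails the environment for rule 2, so it stays [o].

[vekeːzoːzo]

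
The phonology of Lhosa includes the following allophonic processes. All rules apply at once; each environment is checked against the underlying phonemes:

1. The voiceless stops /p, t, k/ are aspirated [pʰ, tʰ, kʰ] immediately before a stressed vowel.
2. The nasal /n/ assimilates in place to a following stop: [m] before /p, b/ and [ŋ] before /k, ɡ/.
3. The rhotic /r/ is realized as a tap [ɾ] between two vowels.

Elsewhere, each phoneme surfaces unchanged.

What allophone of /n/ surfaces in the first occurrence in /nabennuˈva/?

/n/ (word-initial) is in the target of rule 2 but the environment (before a labial or velar stop) is not met → [n].

[n]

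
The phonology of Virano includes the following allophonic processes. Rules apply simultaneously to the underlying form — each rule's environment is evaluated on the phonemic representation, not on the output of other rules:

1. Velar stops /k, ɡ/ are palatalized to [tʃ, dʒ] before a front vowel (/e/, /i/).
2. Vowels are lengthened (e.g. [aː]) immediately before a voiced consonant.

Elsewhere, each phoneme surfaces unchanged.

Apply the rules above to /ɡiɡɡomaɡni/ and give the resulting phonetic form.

[dʒiːɡɡoːmaːɡni]

/ɡ/ meets the environment for rule 1 (before a front vowel) → [dʒ].
/i/ — between /ɡ/ and /ɡ/, before a voiced consonant — surfaces as [iː] (rule 2).
/ɡ/ — between /i/ and /ɡ/; rule 1 does not apply here → [ɡ].
/ɡ/ (between /ɡ/ and /o/) is in the target of rule 1 but the environment (before a front vowel) is not met → [ɡ].
/o/ (between /ɡ/ and /m/) occurs before a voiced consonant → [oː] by rule 2.
/m/ (between /o/ and /a/): no rule targets it → [m].
/a/ (between /m/ and /ɡ/) occurs before a voiced consonant → [aː] by rule 2.
/ɡ/ — between /a/ and /n/; rule 1 does not apply here → [ɡ].
/n/ (between /ɡ/ and /i/): no rule targets it → [n].
/i/ (word-final) fails the environment for rule 2, so it stays [i].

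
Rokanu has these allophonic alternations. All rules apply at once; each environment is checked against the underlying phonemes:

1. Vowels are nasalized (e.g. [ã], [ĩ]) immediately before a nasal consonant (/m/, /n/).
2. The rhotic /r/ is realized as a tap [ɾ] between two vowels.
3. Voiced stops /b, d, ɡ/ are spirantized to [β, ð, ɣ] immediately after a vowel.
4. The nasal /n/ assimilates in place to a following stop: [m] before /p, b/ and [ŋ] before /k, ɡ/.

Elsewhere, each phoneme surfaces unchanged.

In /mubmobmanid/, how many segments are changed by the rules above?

4

Segments that undergo a rule: /b/ → [β] (rule 3); /b/ → [β] (rule 3); /a/ → [ã] (rule 1); /d/ → [ð] (rule 3).
All other segments surface unchanged.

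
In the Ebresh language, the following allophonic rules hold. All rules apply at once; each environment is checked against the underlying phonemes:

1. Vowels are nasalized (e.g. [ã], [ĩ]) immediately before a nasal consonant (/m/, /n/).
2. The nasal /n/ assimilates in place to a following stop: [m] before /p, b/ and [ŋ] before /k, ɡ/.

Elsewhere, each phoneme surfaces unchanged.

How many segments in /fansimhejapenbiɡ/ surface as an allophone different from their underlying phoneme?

4

Segments that undergo a rule: /a/ → [ã] (rule 1); /i/ → [ĩ] (rule 1); /e/ → [ẽ] (rule 1); /n/ → [m] (rule 2).
All other segments surface unchanged.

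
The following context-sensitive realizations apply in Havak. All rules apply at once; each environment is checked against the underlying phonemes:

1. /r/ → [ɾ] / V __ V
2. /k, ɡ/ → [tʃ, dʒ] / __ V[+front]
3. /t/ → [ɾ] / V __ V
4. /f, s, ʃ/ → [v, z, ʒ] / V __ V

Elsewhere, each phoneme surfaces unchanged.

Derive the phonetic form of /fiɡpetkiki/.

[fiɡpettʃitʃi]

/f/ (word-initial) fails the environment for rule 4, so it stays [f].
/i/ (between /f/ and /ɡ/) is unaffected → [i].
/ɡ/ (between /i/ and /p/) fails the environment for rule 2, so it stays [ɡ].
/p/ (between /ɡ/ and /e/) is unaffected → [p].
/e/ stays [e].
/t/ (between /e/ and /k/): rule 3 targets it, but not between two vowels → unchanged [t].
/k/ meets the environment for rule 2 (before a front vowel) → [tʃ].
/i/ stays [i].
/k/ (between /i/ and /i/) occurs before a front vowel → [tʃ] by rule 2.
/i/ (word-final) is unaffected → [i].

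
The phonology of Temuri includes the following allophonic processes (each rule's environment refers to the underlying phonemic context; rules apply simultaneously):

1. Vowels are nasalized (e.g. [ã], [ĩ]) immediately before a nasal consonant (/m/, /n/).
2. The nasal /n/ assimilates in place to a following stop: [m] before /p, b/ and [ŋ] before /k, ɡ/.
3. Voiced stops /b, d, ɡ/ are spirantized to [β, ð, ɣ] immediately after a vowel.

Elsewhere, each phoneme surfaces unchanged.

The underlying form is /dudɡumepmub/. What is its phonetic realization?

[duðɡũmepmuβ]

/d/ (word-initial) is in the target of rule 3 but the environment (immediately after a vowel) is not met → [d].
/u/ — between /d/ and /d/; rule 1 does not apply here → [u].
/d/ meets the environment for rule 3 (immediately after a vowel) → [ð].
/ɡ/ (between /d/ and /u/) is in the target of rule 3 but the environment (immediately after a vowel) is not met → [ɡ].
/u/ (between /ɡ/ and /m/) occurs before a nasal consonant → [ũ] by rule 1.
/e/ (between /m/ and /p/) is in the target of rule 1 but the environment (before a nasal consonant) is not met → [e].
/u/ (between /m/ and /b/) fails the environment for rule 1, so it stays [u].
/b/ meets the environment for rule 3 (immediately after a vowel) → [β].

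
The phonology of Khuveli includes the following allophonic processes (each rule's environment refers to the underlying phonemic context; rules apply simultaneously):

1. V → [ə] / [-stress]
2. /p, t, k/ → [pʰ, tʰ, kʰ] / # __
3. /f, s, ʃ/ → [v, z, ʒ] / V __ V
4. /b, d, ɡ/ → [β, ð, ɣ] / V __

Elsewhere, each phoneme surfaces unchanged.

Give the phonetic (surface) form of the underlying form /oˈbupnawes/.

[əˈβupnəwəs]

/o/ meets the environment for rule 1 (in an unstressed syllable) → [ə].
/b/ (between /o/ and /u/): immediately after a vowel, so rule 4 applies → [β].
/u/ (between /b/ and /p/) is in the target of rule 1 but the environment (in an unstressed syllable) is not met → [u].
/p/ (between /u/ and /n/): rule 2 targets it, but not word-initially → unchanged [p].
/n/ — not in any rule's target class → [n].
/a/ — between /n/ and /w/, in an unstressed syllable — surfaces as [ə] (rule 1).
/w/ (between /a/ and /e/) is unaffected → [w].
/e/ — between /w/ and /s/, in an unstressed syllable — surfaces as [ə] (rule 1).
/s/ (word-final): rule 3 targets it, but not between two vowels → unchanged [s].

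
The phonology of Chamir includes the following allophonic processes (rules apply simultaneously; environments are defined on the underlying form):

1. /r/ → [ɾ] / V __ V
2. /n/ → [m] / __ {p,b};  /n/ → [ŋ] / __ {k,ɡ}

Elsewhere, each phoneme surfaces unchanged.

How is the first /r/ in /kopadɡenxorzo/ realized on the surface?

/r/ (between /o/ and /z/) fails the environment for rule 1, so it stays [r].

[r]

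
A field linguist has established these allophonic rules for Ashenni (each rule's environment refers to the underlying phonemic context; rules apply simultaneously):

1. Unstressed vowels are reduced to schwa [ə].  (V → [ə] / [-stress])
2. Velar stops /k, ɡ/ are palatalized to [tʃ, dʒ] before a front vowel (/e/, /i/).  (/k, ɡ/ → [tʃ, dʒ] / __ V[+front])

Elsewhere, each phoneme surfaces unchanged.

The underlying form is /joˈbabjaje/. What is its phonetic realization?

[jəˈbabjəjə]

/o/ (between /j/ and /b/) occurs in an unstressed syllable → [ə] by rule 1.
/a/ (between /b/ and /b/) fails the environment for rule 1, so it stays [a].
Rule 1 applies to /a/ (between /j/ and /j/: in an unstressed syllable) → [ə].
Rule 1 applies to /e/ (word-final: in an unstressed syllable) → [ə].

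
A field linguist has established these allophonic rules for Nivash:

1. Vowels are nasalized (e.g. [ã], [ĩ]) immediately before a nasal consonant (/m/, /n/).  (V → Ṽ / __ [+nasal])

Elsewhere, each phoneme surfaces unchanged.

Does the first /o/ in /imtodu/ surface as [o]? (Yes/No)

/o/ (between /t/ and /d/): rule 1 targets it, but not before a nasal consonant → unchanged [o].
The actual realization is [o], which matches [o].

Yes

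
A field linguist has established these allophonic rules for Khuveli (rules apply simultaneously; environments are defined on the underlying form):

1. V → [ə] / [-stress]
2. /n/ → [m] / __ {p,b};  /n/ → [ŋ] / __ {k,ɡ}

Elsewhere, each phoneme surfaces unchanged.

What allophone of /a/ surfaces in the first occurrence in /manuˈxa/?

/a/ meets the environment for rule 1 (in an unstressed syllable) → [ə].

[ə]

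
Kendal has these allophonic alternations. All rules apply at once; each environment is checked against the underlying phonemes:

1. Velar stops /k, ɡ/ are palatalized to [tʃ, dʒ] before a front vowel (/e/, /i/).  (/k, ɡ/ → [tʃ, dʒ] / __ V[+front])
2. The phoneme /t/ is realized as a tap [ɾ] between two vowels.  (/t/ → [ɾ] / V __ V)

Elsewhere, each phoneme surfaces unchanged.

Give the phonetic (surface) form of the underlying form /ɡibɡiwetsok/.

[dʒibdʒiwetsok]

/ɡ/ (word-initial) occurs before a front vowel → [dʒ] by rule 1.
/i/ (between /ɡ/ and /b/): no rule targets it → [i].
/b/ (between /i/ and /ɡ/): no rule targets it → [b].
/ɡ/ — between /b/ and /i/, before a front vowel — surfaces as [dʒ] (rule 1).
/i/ — not in any rule's target class → [i].
/w/ (between /i/ and /e/): no rule targets it → [w].
/e/ (between /w/ and /t/): no rule targets it → [e].
/t/ — between /e/ and /s/; rule 2 does not apply here → [t].
/s/ (between /t/ and /o/): no rule targets it → [s].
/o/ stays [o].
/k/ (word-final) is in the target of rule 1 but the environment (before a front vowel) is not met → [k].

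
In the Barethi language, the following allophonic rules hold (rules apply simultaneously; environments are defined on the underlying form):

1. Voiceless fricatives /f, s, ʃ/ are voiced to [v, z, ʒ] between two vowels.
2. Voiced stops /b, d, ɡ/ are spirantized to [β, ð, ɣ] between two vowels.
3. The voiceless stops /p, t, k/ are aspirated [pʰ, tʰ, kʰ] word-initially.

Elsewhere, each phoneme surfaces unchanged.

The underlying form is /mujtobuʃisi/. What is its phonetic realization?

/m/ (word-initial): no rule targets it → [m].
/u/ stays [u].
/j/ (between /u/ and /t/): no rule targets it → [j].
/t/ (between /j/ and /o/) is in the target of rule 3 but the environment (word-initially) is not met → [t].
/o/ (between /t/ and /b/) is unaffected → [o].
Rule 2 applies to /b/ (between /o/ and /u/: between two vowels) → [β].
/u/ (between /b/ and /ʃ/): no rule targets it → [u].
/ʃ/ (between /u/ and /i/) occurs between two vowels → [ʒ] by rule 1.
/i/ — not in any rule's target class → [i].
/s/ (between /i/ and /i/): between two vowels, so rule 1 applies → [z].
/i/ stays [i].

[mujtoβuʒizi]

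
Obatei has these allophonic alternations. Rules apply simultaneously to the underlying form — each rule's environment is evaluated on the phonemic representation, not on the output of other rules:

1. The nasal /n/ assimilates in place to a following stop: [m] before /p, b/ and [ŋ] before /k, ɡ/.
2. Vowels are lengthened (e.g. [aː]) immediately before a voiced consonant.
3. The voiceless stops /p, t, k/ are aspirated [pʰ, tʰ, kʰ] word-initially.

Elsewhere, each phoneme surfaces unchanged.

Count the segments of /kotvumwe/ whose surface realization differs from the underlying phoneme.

Segments that undergo a rule: /k/ → [kʰ] (rule 3); /u/ → [uː] (rule 2).
All other segments surface unchanged.

2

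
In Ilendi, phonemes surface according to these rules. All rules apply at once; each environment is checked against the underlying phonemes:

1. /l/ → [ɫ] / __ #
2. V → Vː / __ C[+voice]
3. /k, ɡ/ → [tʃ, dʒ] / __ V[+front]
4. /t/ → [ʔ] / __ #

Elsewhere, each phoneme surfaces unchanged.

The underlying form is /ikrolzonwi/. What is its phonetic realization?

/i/ (word-initial) is in the target of rule 2 but the environment (before a voiced consonant) is not met → [i].
/k/ (between /i/ and /r/): rule 3 targets it, but not before a front vowel → unchanged [k].
/r/ (between /k/ and /o/) is unaffected → [r].
/o/ meets the environment for rule 2 (before a voiced consonant) → [oː].
/l/ (between /o/ and /z/) fails the environment for rule 1, so it stays [l].
/z/ stays [z].
Rule 2 applies to /o/ (between /z/ and /n/: before a voiced consonant) → [oː].
/n/ — not in any rule's target class → [n].
/w/ (between /n/ and /i/): no rule targets it → [w].
/i/ — word-final; rule 2 does not apply here → [i].

[ikroːlzoːnwi]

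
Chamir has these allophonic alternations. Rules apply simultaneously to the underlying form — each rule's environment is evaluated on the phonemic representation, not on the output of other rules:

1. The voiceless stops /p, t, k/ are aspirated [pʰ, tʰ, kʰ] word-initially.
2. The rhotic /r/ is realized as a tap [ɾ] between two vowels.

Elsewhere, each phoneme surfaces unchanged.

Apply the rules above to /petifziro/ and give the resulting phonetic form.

/p/ (word-initial) occurs word-initially → [pʰ] by rule 1.
/e/ stays [e].
/t/ (between /e/ and /i/) is in the target of rule 1 but the environment (word-initially) is not met → [t].
/i/ stays [i].
/f/ — not in any rule's target class → [f].
/z/ (between /f/ and /i/) is unaffected → [z].
/i/ (between /z/ and /r/) is unaffected → [i].
/r/ — between /i/ and /o/, between two vowels — surfaces as [ɾ] (rule 2).
/o/ stays [o].

[pʰetifziɾo]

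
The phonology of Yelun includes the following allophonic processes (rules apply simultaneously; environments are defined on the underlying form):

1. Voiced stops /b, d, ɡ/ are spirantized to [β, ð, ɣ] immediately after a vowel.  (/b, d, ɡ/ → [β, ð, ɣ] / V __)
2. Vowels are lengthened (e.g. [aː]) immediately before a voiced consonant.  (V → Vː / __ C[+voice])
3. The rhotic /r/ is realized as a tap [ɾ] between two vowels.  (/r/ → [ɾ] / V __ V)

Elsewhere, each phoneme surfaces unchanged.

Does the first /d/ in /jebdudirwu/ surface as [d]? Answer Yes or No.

Yes

/d/ (between /b/ and /u/) is in the target of rule 1 but the environment (immediately after a vowel) is not met → [d].
The actual realization is [d], which matches [d].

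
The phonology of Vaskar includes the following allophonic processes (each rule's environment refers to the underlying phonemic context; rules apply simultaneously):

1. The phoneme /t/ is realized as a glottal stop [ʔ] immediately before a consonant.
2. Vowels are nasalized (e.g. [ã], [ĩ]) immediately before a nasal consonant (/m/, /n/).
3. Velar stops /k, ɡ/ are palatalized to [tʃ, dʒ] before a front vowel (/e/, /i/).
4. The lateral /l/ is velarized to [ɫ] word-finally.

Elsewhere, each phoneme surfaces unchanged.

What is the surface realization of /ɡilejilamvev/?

[dʒilejilãmvev]

/ɡ/ (word-initial) occurs before a front vowel → [dʒ] by rule 3.
/i/ — between /ɡ/ and /l/; rule 2 does not apply here → [i].
/l/ — between /i/ and /e/; rule 4 does not apply here → [l].
/e/ (between /l/ and /j/) is in the target of rule 2 but the environment (before a nasal consonant) is not met → [e].
/i/ (between /j/ and /l/) is in the target of rule 2 but the environment (before a nasal consonant) is not met → [i].
/l/ (between /i/ and /a/) is in the target of rule 4 but the environment (word-finally) is not met → [l].
/a/ (between /l/ and /m/) occurs before a nasal consonant → [ã] by rule 2.
/e/ (between /v/ and /v/) fails the environment for rule 2, so it stays [e].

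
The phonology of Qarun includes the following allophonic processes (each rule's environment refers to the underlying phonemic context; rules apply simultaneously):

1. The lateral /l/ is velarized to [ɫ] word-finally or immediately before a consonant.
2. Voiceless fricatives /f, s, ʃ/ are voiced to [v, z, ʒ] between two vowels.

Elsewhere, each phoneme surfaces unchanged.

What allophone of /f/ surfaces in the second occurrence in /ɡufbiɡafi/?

[v]

/f/ — between /a/ and /i/, between two vowels — surfaces as [v] (rule 2).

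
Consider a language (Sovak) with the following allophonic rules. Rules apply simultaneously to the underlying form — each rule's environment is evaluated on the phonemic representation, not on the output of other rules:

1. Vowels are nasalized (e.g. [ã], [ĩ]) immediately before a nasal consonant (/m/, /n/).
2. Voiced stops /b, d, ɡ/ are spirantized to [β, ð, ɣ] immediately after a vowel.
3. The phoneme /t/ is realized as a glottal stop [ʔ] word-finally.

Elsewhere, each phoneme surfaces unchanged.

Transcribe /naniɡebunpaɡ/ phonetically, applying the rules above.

[nãniɣeβũnpaɣ]

/a/ (between /n/ and /n/) occurs before a nasal consonant → [ã] by rule 1.
/i/ (between /n/ and /ɡ/) fails the environment for rule 1, so it stays [i].
Rule 2 applies to /ɡ/ (between /i/ and /e/: immediately after a vowel) → [ɣ].
/e/ (between /ɡ/ and /b/) fails the environment for rule 1, so it stays [e].
Rule 2 applies to /b/ (between /e/ and /u/: immediately after a vowel) → [β].
/u/ (between /b/ and /n/) occurs before a nasal consonant → [ũ] by rule 1.
/a/ (between /p/ and /ɡ/) is in the target of rule 1 but the environment (before a nasal consonant) is not met → [a].
/ɡ/ — word-final, immediately after a vowel — surfaces as [ɣ] (rule 2).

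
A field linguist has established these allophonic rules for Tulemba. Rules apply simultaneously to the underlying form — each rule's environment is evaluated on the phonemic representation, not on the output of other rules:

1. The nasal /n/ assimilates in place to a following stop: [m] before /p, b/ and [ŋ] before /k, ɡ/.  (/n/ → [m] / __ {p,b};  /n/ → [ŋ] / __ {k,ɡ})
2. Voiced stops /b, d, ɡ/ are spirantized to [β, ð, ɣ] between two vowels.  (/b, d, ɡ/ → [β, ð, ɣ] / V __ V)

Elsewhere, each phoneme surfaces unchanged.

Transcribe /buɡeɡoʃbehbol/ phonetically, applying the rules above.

[buɣeɣoʃbehbol]

/b/ (word-initial) is in the target of rule 2 but the environment (between two vowels) is not met → [b].
Rule 2 applies to /ɡ/ (between /u/ and /e/: between two vowels) → [ɣ].
/ɡ/ (between /e/ and /o/): between two vowels, so rule 2 applies → [ɣ].
/b/ — between /ʃ/ and /e/; rule 2 does not apply here → [b].
/b/ (between /h/ and /o/): rule 2 targets it, but not between two vowels → unchanged [b].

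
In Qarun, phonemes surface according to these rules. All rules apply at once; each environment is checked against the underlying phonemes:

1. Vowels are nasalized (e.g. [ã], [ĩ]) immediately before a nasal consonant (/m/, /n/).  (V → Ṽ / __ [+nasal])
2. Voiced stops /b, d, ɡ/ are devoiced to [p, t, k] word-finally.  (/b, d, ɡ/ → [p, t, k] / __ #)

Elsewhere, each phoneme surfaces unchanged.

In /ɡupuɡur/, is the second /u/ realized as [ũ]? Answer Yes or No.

/u/ (between /p/ and /ɡ/) fails the environment for rule 1, so it stays [u].
The actual realization is [u], not [ũ].

No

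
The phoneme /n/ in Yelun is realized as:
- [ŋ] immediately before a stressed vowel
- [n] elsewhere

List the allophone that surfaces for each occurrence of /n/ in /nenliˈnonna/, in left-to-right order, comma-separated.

Occurrence 1 (position 1): no conditioning environment matches → elsewhere allophone [n].
Occurrence 2 (position 3): no conditioning environment matches → elsewhere allophone [n].
Occurrence 3 (position 6): immediately before a stressed vowel → [ŋ].
Occurrence 4 (position 8): no conditioning environment matches → elsewhere allophone [n].
Occurrence 5 (position 9): no conditioning environment matches → elsewhere allophone [n].

[n], [n], [ŋ], [n], [n]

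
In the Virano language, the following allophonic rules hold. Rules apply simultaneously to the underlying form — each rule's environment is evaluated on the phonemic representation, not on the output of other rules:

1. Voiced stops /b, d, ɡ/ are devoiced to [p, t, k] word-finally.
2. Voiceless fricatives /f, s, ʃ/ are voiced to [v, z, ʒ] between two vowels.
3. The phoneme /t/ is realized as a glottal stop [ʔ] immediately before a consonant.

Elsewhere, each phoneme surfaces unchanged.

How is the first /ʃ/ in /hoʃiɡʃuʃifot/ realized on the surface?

[ʒ]

/ʃ/ — between /o/ and /i/, between two vowels — surfaces as [ʒ] (rule 2).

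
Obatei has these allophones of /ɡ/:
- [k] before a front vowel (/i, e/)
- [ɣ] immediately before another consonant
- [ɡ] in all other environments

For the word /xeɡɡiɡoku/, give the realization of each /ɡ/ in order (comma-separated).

Occurrence 1 (position 3): immediately before another consonant → [ɣ].
Occurrence 2 (position 4): before a front vowel (/i, e/) → [k].
Occurrence 3 (position 6): no conditioning environment matches → elsewhere allophone [ɡ].

[ɣ], [k], [ɡ]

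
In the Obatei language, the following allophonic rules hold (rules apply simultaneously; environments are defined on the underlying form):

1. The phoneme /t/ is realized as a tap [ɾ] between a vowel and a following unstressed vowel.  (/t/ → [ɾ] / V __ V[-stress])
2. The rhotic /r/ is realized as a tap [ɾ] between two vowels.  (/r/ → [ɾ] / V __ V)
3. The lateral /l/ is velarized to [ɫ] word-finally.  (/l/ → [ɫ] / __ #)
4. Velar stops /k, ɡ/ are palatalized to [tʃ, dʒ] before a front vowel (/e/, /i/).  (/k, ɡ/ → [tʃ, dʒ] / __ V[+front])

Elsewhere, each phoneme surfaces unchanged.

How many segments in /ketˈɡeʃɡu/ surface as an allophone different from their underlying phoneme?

2

Segments that undergo a rule: /k/ → [tʃ] (rule 4); /ɡ/ → [dʒ] (rule 4).
All other segments surface unchanged.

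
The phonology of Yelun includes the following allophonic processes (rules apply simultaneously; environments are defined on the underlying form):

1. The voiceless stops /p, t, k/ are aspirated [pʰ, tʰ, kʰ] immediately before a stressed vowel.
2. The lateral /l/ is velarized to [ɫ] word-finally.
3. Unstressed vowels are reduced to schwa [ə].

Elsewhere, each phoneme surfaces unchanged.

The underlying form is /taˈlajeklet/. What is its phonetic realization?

[təˈlajəklət]

/t/ (word-initial): rule 1 targets it, but not immediately before a stressed vowel → unchanged [t].
/a/ meets the environment for rule 3 (in an unstressed syllable) → [ə].
/l/ (between /a/ and /a/): rule 2 targets it, but not word-finally → unchanged [l].
/a/ (between /l/ and /j/) is in the target of rule 3 but the environment (in an unstressed syllable) is not met → [a].
/j/ — not in any rule's target class → [j].
/e/ (between /j/ and /k/): in an unstressed syllable, so rule 3 applies → [ə].
/k/ (between /e/ and /l/) is in the target of rule 1 but the environment (immediately before a stressed vowel) is not met → [k].
/l/ (between /k/ and /e/): rule 2 targets it, but not word-finally → unchanged [l].
/e/ (between /l/ and /t/) occurs in an unstressed syllable → [ə] by rule 3.
/t/ (word-final) fails the environment for rule 1, so it stays [t].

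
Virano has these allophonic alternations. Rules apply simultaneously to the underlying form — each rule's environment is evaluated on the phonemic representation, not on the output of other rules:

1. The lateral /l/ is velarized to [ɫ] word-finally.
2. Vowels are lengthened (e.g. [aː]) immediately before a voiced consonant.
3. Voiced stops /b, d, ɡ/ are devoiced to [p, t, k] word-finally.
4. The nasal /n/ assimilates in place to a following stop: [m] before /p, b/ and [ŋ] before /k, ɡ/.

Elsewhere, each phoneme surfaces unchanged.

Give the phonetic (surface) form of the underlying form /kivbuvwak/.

[kiːvbuːvwak]

Rule 2 applies to /i/ (between /k/ and /v/: before a voiced consonant) → [iː].
/b/ (between /v/ and /u/) is in the target of rule 3 but the environment (word-finally) is not met → [b].
Rule 2 applies to /u/ (between /b/ and /v/: before a voiced consonant) → [uː].
/a/ — between /w/ and /k/; rule 2 does not apply here → [a].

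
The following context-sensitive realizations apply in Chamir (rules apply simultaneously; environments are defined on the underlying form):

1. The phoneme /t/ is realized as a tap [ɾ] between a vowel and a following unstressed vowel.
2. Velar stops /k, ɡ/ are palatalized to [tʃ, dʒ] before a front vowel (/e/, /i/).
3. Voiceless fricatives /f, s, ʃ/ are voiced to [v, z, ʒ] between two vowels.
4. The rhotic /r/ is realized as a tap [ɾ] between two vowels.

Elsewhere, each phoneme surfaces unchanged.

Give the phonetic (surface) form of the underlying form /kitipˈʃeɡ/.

/k/ meets the environment for rule 2 (before a front vowel) → [tʃ].
/i/ (between /k/ and /t/) is unaffected → [i].
/t/ (between /i/ and /i/) occurs between a vowel and a following unstressed vowel → [ɾ] by rule 1.
/i/ (between /t/ and /p/): no rule targets it → [i].
/p/ (between /i/ and /ʃ/): no rule targets it → [p].
/ʃ/ (between /p/ and /e/) fails the environment for rule 3, so it stays [ʃ].
/e/ — not in any rule's target class → [e].
/ɡ/ (word-final) is in the target of rule 2 but the environment (before a front vowel) is not met → [ɡ].

[tʃiɾipˈʃeɡ]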